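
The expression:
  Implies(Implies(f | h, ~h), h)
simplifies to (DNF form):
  h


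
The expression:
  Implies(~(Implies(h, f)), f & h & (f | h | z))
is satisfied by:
  {f: True, h: False}
  {h: False, f: False}
  {h: True, f: True}


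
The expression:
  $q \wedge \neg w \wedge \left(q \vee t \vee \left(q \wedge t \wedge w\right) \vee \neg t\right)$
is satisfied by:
  {q: True, w: False}


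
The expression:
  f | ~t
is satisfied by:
  {f: True, t: False}
  {t: False, f: False}
  {t: True, f: True}


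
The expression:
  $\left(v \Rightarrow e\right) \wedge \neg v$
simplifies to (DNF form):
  $\neg v$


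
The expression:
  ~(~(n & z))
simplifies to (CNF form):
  n & z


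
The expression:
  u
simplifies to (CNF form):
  u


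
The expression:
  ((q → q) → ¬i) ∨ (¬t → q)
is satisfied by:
  {t: True, q: True, i: False}
  {t: True, q: False, i: False}
  {q: True, t: False, i: False}
  {t: False, q: False, i: False}
  {t: True, i: True, q: True}
  {t: True, i: True, q: False}
  {i: True, q: True, t: False}


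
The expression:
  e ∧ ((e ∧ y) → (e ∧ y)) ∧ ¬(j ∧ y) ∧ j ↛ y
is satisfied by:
  {j: True, e: True, y: False}


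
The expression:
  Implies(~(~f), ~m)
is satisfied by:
  {m: False, f: False}
  {f: True, m: False}
  {m: True, f: False}


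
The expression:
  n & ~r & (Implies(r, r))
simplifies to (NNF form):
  n & ~r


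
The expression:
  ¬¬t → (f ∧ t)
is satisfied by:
  {f: True, t: False}
  {t: False, f: False}
  {t: True, f: True}


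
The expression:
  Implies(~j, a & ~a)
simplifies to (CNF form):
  j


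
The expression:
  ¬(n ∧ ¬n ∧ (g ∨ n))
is always true.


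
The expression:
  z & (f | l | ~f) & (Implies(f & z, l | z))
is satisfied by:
  {z: True}


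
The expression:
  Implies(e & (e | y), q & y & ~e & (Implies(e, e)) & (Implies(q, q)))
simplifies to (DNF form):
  ~e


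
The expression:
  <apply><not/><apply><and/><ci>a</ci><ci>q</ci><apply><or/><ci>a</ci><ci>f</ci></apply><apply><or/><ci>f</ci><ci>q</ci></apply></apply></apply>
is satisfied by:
  {q: False, a: False}
  {a: True, q: False}
  {q: True, a: False}


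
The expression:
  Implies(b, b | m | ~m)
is always true.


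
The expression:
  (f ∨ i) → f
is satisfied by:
  {f: True, i: False}
  {i: False, f: False}
  {i: True, f: True}


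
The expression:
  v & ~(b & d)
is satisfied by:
  {v: True, d: False, b: False}
  {b: True, v: True, d: False}
  {d: True, v: True, b: False}


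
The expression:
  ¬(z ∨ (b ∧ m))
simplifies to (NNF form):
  ¬z ∧ (¬b ∨ ¬m)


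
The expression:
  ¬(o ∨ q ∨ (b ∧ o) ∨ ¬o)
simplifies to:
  False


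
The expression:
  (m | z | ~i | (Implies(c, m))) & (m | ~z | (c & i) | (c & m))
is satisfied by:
  {m: True, c: False, i: False, z: False}
  {m: True, i: True, c: False, z: False}
  {m: True, c: True, i: False, z: False}
  {m: True, i: True, c: True, z: False}
  {m: True, z: True, c: False, i: False}
  {m: True, z: True, i: True, c: False}
  {m: True, z: True, c: True, i: False}
  {m: True, z: True, i: True, c: True}
  {z: False, c: False, i: False, m: False}
  {i: True, z: False, c: False, m: False}
  {c: True, z: False, i: False, m: False}
  {i: True, z: True, c: True, m: False}


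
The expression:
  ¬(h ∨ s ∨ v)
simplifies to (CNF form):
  ¬h ∧ ¬s ∧ ¬v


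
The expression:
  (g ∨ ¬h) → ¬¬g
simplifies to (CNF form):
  g ∨ h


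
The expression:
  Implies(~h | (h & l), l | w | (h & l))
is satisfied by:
  {h: True, l: True, w: True}
  {h: True, l: True, w: False}
  {h: True, w: True, l: False}
  {h: True, w: False, l: False}
  {l: True, w: True, h: False}
  {l: True, w: False, h: False}
  {w: True, l: False, h: False}


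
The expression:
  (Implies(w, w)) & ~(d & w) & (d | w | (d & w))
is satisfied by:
  {d: True, w: False}
  {w: True, d: False}


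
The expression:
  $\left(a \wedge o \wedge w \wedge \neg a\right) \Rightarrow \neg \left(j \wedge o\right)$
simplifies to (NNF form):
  $\text{True}$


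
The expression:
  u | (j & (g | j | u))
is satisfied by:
  {u: True, j: True}
  {u: True, j: False}
  {j: True, u: False}


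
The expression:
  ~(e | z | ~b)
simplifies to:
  b & ~e & ~z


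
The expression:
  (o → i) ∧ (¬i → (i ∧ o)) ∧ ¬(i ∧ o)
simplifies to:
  i ∧ ¬o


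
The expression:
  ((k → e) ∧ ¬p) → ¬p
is always true.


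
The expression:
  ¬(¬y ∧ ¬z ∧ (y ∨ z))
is always true.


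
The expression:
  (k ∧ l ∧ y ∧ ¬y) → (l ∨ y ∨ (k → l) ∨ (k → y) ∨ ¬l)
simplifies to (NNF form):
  True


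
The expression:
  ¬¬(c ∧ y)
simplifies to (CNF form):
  c ∧ y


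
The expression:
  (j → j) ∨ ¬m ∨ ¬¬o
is always true.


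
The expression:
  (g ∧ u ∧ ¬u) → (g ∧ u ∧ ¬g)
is always true.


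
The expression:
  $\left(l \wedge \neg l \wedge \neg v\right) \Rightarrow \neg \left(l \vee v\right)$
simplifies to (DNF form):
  $\text{True}$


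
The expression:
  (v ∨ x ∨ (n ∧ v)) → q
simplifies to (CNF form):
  (q ∨ ¬v) ∧ (q ∨ ¬x)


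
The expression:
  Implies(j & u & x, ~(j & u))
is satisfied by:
  {u: False, x: False, j: False}
  {j: True, u: False, x: False}
  {x: True, u: False, j: False}
  {j: True, x: True, u: False}
  {u: True, j: False, x: False}
  {j: True, u: True, x: False}
  {x: True, u: True, j: False}


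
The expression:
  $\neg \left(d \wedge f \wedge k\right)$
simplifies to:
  $\neg d \vee \neg f \vee \neg k$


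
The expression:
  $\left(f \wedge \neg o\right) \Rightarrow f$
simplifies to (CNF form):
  $\text{True}$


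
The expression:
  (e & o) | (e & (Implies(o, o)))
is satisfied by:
  {e: True}


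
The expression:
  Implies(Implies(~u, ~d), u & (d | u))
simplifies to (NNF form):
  d | u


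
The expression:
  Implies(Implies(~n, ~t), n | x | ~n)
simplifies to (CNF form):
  True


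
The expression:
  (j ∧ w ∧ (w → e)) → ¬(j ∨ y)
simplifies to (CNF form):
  ¬e ∨ ¬j ∨ ¬w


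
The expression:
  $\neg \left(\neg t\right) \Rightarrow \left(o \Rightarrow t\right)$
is always true.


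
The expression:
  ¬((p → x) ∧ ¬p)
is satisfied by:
  {p: True}


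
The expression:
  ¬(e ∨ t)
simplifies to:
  ¬e ∧ ¬t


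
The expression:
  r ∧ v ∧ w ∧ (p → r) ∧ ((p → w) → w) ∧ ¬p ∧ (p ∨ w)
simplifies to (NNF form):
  r ∧ v ∧ w ∧ ¬p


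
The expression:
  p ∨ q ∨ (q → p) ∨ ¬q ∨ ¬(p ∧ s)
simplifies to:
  True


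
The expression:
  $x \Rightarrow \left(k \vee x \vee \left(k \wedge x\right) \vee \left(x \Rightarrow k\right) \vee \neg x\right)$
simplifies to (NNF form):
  $\text{True}$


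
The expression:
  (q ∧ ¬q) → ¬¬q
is always true.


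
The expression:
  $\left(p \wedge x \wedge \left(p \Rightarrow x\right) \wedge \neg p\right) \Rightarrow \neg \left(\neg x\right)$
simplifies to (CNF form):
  $\text{True}$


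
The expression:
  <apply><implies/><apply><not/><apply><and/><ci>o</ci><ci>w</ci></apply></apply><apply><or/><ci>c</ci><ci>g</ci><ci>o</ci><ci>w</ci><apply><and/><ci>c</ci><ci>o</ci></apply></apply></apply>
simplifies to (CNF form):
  <apply><or/><ci>c</ci><ci>g</ci><ci>o</ci><ci>w</ci></apply>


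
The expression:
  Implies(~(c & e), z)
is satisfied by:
  {z: True, c: True, e: True}
  {z: True, c: True, e: False}
  {z: True, e: True, c: False}
  {z: True, e: False, c: False}
  {c: True, e: True, z: False}


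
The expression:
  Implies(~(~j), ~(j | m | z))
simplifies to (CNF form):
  ~j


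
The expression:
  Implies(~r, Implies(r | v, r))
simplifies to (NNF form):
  r | ~v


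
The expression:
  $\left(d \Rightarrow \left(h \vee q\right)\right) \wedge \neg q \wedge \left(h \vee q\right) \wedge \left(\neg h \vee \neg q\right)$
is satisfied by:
  {h: True, q: False}


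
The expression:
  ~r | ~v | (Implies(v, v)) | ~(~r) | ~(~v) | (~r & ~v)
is always true.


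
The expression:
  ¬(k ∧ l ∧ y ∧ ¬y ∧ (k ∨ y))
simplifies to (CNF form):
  True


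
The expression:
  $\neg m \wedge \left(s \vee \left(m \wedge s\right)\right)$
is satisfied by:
  {s: True, m: False}


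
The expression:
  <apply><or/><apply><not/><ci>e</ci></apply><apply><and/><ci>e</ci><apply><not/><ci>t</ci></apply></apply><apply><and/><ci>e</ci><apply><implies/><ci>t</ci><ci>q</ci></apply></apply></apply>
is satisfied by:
  {q: True, e: False, t: False}
  {e: False, t: False, q: False}
  {q: True, t: True, e: False}
  {t: True, e: False, q: False}
  {q: True, e: True, t: False}
  {e: True, q: False, t: False}
  {q: True, t: True, e: True}


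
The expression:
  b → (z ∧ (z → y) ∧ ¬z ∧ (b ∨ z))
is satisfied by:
  {b: False}


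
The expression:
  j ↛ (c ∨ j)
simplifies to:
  False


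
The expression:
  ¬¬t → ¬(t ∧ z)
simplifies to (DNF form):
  ¬t ∨ ¬z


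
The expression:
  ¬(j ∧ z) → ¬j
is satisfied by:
  {z: True, j: False}
  {j: False, z: False}
  {j: True, z: True}


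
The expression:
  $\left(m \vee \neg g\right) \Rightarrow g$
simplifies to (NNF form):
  $g$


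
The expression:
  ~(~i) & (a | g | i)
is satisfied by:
  {i: True}


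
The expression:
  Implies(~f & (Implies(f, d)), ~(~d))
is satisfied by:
  {d: True, f: True}
  {d: True, f: False}
  {f: True, d: False}


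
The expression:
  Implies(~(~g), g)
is always true.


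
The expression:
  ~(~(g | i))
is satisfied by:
  {i: True, g: True}
  {i: True, g: False}
  {g: True, i: False}


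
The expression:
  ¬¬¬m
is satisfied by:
  {m: False}


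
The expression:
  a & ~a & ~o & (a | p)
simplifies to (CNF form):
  False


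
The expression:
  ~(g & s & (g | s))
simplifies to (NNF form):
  ~g | ~s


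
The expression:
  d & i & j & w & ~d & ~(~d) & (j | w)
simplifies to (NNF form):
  False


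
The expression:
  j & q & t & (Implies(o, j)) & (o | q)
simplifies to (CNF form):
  j & q & t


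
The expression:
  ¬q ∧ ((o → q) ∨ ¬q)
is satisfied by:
  {q: False}


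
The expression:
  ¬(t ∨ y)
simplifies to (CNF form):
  ¬t ∧ ¬y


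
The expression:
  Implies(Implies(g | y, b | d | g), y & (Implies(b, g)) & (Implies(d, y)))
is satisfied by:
  {y: True, g: True, b: False}
  {y: True, g: False, b: False}
  {y: True, b: True, g: True}


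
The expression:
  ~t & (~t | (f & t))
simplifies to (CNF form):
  ~t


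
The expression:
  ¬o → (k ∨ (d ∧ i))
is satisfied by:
  {i: True, k: True, o: True, d: True}
  {i: True, k: True, o: True, d: False}
  {k: True, o: True, d: True, i: False}
  {k: True, o: True, d: False, i: False}
  {i: True, k: True, d: True, o: False}
  {i: True, k: True, d: False, o: False}
  {k: True, d: True, o: False, i: False}
  {k: True, d: False, o: False, i: False}
  {i: True, o: True, d: True, k: False}
  {i: True, o: True, d: False, k: False}
  {o: True, d: True, k: False, i: False}
  {o: True, k: False, d: False, i: False}
  {i: True, d: True, k: False, o: False}


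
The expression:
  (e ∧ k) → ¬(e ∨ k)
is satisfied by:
  {k: False, e: False}
  {e: True, k: False}
  {k: True, e: False}


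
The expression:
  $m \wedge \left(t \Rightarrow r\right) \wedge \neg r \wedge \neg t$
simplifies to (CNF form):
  $m \wedge \neg r \wedge \neg t$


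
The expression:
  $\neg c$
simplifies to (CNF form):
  $\neg c$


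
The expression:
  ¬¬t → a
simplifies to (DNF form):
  a ∨ ¬t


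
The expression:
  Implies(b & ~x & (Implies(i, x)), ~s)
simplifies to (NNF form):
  i | x | ~b | ~s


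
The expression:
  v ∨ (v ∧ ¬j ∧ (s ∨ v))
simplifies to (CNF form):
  v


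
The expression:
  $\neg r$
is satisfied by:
  {r: False}


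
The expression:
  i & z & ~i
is never true.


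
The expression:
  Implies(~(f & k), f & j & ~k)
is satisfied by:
  {k: True, j: True, f: True}
  {k: True, f: True, j: False}
  {j: True, f: True, k: False}


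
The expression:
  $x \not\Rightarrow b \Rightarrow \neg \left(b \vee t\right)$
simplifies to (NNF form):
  $b \vee \neg t \vee \neg x$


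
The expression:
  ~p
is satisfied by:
  {p: False}


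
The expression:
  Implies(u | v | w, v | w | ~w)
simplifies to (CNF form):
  True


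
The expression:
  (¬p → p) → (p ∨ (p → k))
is always true.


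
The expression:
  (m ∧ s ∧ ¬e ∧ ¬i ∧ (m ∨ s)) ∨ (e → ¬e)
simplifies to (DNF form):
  ¬e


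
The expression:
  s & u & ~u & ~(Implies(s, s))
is never true.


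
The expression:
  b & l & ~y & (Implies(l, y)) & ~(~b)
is never true.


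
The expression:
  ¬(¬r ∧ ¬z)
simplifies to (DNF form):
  r ∨ z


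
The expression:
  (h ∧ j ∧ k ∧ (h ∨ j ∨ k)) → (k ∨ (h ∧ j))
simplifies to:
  True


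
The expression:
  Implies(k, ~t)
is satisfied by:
  {k: False, t: False}
  {t: True, k: False}
  {k: True, t: False}


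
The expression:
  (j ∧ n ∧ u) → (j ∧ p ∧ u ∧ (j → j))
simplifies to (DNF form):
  p ∨ ¬j ∨ ¬n ∨ ¬u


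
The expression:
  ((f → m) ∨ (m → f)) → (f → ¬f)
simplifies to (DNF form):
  ¬f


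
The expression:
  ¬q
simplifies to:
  ¬q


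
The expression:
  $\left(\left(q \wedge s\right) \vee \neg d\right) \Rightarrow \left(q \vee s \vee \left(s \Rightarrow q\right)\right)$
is always true.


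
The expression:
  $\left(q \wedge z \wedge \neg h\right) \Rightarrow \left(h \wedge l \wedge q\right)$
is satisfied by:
  {h: True, q: False, z: False}
  {h: False, q: False, z: False}
  {z: True, h: True, q: False}
  {z: True, h: False, q: False}
  {q: True, h: True, z: False}
  {q: True, h: False, z: False}
  {q: True, z: True, h: True}


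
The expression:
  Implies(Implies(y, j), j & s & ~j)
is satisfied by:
  {y: True, j: False}


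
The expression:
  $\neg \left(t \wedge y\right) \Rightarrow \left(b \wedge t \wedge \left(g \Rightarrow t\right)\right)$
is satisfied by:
  {t: True, b: True, y: True}
  {t: True, b: True, y: False}
  {t: True, y: True, b: False}


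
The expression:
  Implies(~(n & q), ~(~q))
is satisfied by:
  {q: True}


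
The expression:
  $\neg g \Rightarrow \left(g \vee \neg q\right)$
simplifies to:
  $g \vee \neg q$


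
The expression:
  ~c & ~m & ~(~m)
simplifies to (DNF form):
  False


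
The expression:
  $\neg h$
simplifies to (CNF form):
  $\neg h$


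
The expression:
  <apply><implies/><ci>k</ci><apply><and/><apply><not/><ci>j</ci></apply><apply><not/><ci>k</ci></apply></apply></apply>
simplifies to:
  <apply><not/><ci>k</ci></apply>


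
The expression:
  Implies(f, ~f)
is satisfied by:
  {f: False}


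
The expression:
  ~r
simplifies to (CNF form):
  ~r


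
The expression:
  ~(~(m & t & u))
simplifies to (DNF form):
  m & t & u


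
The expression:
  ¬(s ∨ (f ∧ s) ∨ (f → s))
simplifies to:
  f ∧ ¬s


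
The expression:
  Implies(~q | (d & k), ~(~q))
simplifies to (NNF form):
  q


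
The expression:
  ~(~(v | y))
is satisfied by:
  {y: True, v: True}
  {y: True, v: False}
  {v: True, y: False}


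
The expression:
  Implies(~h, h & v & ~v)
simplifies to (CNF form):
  h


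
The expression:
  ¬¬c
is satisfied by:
  {c: True}


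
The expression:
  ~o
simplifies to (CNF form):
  ~o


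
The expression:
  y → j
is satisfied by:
  {j: True, y: False}
  {y: False, j: False}
  {y: True, j: True}


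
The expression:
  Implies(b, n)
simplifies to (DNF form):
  n | ~b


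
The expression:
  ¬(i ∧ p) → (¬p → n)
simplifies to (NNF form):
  n ∨ p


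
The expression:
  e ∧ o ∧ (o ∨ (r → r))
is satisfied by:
  {e: True, o: True}


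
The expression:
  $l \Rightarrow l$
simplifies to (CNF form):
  $\text{True}$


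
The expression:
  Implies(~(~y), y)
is always true.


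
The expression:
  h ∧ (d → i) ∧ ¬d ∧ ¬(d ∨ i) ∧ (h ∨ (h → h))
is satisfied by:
  {h: True, d: False, i: False}


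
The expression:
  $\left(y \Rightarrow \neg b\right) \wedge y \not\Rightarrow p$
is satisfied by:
  {y: True, p: False, b: False}


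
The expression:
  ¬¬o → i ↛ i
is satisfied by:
  {o: False}


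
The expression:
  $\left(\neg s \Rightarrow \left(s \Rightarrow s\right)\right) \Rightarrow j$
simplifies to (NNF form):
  $j$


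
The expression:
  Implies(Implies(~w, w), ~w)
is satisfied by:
  {w: False}


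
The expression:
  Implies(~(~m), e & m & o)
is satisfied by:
  {e: True, o: True, m: False}
  {e: True, o: False, m: False}
  {o: True, e: False, m: False}
  {e: False, o: False, m: False}
  {e: True, m: True, o: True}


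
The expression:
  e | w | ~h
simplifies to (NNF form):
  e | w | ~h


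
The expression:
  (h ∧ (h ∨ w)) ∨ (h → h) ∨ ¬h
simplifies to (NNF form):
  True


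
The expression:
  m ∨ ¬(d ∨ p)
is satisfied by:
  {m: True, d: False, p: False}
  {m: True, p: True, d: False}
  {m: True, d: True, p: False}
  {m: True, p: True, d: True}
  {p: False, d: False, m: False}


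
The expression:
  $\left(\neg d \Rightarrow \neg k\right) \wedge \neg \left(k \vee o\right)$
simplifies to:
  $\neg k \wedge \neg o$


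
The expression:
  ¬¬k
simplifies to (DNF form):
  k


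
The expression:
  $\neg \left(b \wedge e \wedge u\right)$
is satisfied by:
  {u: False, e: False, b: False}
  {b: True, u: False, e: False}
  {e: True, u: False, b: False}
  {b: True, e: True, u: False}
  {u: True, b: False, e: False}
  {b: True, u: True, e: False}
  {e: True, u: True, b: False}


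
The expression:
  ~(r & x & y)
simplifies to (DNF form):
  ~r | ~x | ~y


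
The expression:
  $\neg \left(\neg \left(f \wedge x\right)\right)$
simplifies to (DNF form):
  $f \wedge x$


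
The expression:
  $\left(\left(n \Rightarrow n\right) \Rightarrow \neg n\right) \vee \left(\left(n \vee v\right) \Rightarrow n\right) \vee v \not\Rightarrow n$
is always true.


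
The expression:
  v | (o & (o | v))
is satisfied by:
  {o: True, v: True}
  {o: True, v: False}
  {v: True, o: False}


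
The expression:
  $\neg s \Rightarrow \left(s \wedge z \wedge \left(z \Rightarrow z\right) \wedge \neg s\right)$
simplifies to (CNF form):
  $s$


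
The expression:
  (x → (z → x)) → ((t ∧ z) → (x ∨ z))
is always true.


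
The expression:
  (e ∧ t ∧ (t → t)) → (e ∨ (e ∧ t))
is always true.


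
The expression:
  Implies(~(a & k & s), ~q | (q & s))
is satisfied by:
  {s: True, q: False}
  {q: False, s: False}
  {q: True, s: True}


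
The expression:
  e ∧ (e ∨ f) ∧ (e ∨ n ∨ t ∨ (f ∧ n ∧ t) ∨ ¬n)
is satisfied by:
  {e: True}


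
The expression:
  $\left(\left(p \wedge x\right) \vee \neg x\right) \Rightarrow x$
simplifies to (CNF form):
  $x$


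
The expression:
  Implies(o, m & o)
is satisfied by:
  {m: True, o: False}
  {o: False, m: False}
  {o: True, m: True}


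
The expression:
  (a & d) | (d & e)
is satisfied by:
  {a: True, e: True, d: True}
  {a: True, d: True, e: False}
  {e: True, d: True, a: False}


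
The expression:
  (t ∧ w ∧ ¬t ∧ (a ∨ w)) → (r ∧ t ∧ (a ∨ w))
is always true.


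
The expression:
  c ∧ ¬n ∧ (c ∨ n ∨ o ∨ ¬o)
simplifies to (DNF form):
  c ∧ ¬n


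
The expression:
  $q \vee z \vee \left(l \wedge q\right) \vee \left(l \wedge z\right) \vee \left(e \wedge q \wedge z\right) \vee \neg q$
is always true.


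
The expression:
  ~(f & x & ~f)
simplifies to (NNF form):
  True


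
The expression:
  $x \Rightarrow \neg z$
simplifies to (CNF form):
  $\neg x \vee \neg z$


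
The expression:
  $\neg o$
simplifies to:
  $\neg o$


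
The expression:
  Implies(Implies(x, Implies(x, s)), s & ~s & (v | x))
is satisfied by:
  {x: True, s: False}


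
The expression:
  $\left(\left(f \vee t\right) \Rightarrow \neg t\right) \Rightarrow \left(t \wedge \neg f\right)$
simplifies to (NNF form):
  $t$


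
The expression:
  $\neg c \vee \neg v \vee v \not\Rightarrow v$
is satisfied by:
  {v: False, c: False}
  {c: True, v: False}
  {v: True, c: False}


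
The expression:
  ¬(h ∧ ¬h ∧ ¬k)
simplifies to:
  True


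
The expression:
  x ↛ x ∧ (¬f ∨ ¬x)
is never true.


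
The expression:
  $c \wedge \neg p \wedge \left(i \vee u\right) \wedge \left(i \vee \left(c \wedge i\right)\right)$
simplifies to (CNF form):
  $c \wedge i \wedge \neg p$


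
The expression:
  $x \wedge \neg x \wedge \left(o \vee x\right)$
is never true.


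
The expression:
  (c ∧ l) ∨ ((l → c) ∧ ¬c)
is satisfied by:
  {c: False, l: False}
  {l: True, c: True}


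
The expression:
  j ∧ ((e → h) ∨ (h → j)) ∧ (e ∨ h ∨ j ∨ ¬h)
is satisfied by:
  {j: True}


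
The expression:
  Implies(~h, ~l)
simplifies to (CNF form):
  h | ~l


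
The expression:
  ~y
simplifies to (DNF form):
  ~y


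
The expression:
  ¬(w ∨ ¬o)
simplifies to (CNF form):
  o ∧ ¬w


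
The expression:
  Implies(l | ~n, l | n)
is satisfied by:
  {n: True, l: True}
  {n: True, l: False}
  {l: True, n: False}


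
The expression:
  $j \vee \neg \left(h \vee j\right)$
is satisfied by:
  {j: True, h: False}
  {h: False, j: False}
  {h: True, j: True}


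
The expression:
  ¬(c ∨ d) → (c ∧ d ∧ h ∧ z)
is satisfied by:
  {d: True, c: True}
  {d: True, c: False}
  {c: True, d: False}


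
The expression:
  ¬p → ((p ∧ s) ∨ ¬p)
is always true.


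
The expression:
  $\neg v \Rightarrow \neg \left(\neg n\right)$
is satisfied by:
  {n: True, v: True}
  {n: True, v: False}
  {v: True, n: False}


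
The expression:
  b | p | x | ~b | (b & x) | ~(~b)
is always true.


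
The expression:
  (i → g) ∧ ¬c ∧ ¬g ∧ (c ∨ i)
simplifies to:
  False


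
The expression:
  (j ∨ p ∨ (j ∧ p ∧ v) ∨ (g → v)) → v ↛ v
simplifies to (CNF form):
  g ∧ ¬j ∧ ¬p ∧ ¬v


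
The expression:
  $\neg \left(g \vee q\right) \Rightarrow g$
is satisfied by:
  {q: True, g: True}
  {q: True, g: False}
  {g: True, q: False}


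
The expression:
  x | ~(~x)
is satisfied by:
  {x: True}


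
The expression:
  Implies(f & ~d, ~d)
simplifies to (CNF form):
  True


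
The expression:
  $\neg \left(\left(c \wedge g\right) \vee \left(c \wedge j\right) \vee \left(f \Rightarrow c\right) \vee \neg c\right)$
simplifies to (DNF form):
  $\text{False}$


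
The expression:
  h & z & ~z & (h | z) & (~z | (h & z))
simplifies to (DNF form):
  False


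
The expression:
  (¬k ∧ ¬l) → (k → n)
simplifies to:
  True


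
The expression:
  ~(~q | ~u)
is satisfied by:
  {u: True, q: True}


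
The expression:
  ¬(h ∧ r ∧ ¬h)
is always true.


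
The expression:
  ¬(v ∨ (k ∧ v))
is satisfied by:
  {v: False}


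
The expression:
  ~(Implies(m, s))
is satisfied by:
  {m: True, s: False}


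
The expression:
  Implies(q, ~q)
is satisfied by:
  {q: False}


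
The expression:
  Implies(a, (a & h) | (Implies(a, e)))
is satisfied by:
  {e: True, h: True, a: False}
  {e: True, h: False, a: False}
  {h: True, e: False, a: False}
  {e: False, h: False, a: False}
  {a: True, e: True, h: True}
  {a: True, e: True, h: False}
  {a: True, h: True, e: False}


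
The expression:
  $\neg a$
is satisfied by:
  {a: False}


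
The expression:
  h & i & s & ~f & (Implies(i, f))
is never true.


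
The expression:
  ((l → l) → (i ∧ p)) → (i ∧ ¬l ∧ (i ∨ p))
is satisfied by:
  {l: False, p: False, i: False}
  {i: True, l: False, p: False}
  {p: True, l: False, i: False}
  {i: True, p: True, l: False}
  {l: True, i: False, p: False}
  {i: True, l: True, p: False}
  {p: True, l: True, i: False}


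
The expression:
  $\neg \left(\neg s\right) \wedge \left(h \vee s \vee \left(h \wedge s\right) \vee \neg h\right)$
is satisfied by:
  {s: True}


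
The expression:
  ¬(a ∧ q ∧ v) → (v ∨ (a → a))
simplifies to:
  True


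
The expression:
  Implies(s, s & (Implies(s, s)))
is always true.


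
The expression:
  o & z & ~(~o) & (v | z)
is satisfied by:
  {z: True, o: True}


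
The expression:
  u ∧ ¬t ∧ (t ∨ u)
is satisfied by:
  {u: True, t: False}


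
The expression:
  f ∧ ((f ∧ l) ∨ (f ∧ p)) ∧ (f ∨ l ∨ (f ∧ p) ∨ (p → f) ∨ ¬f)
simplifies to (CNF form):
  f ∧ (l ∨ p)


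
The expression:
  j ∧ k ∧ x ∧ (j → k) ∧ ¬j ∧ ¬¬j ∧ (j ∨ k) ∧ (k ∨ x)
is never true.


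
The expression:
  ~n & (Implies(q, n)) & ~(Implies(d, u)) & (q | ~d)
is never true.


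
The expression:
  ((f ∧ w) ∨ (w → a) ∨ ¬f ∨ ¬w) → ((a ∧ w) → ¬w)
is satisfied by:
  {w: False, a: False}
  {a: True, w: False}
  {w: True, a: False}


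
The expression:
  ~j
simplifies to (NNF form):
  ~j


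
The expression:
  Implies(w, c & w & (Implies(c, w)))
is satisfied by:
  {c: True, w: False}
  {w: False, c: False}
  {w: True, c: True}


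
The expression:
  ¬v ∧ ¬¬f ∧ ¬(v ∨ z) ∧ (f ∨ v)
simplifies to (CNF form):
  f ∧ ¬v ∧ ¬z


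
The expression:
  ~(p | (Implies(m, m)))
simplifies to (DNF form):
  False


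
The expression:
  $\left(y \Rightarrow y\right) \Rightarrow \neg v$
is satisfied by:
  {v: False}


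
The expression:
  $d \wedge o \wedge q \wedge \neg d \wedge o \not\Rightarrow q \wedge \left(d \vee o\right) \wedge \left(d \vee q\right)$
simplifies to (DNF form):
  $\text{False}$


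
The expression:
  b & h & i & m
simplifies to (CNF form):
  b & h & i & m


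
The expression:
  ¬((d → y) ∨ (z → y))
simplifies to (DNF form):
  d ∧ z ∧ ¬y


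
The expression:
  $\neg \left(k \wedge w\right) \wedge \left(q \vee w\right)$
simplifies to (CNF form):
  $\left(q \vee w\right) \wedge \left(q \vee \neg k\right) \wedge \left(w \vee \neg w\right) \wedge \left(\neg k \vee \neg w\right)$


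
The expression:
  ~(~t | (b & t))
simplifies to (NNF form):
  t & ~b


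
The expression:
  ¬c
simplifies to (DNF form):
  ¬c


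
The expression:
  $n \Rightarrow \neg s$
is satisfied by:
  {s: False, n: False}
  {n: True, s: False}
  {s: True, n: False}


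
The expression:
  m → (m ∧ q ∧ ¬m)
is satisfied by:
  {m: False}


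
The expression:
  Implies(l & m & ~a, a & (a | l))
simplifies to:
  a | ~l | ~m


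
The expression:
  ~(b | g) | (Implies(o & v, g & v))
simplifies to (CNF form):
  g | ~b | ~o | ~v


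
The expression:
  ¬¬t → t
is always true.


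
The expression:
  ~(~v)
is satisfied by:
  {v: True}


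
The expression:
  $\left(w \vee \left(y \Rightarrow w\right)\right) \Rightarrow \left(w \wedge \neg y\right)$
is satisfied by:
  {y: True, w: False}
  {w: True, y: False}


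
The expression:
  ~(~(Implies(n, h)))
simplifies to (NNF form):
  h | ~n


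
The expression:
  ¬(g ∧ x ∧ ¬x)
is always true.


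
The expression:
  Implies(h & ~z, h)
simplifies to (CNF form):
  True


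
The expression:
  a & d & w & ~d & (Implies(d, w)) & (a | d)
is never true.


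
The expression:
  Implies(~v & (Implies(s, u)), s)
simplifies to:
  s | v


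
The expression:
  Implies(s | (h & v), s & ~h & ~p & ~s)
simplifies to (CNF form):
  ~s & (~h | ~v)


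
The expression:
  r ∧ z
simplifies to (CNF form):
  r ∧ z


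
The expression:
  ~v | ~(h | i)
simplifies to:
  ~v | (~h & ~i)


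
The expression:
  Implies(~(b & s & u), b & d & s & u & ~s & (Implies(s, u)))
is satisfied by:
  {u: True, b: True, s: True}


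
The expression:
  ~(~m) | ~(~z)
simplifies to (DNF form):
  m | z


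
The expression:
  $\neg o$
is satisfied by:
  {o: False}


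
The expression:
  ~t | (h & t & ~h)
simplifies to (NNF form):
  ~t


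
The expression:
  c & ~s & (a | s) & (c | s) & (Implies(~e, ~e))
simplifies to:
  a & c & ~s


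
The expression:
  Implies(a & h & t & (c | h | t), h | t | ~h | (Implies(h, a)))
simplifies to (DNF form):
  True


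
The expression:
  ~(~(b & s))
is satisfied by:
  {b: True, s: True}


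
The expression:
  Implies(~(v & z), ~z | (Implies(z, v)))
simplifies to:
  v | ~z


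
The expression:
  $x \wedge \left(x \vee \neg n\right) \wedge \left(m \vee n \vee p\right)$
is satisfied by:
  {x: True, n: True, m: True, p: True}
  {x: True, n: True, m: True, p: False}
  {x: True, n: True, p: True, m: False}
  {x: True, n: True, p: False, m: False}
  {x: True, m: True, p: True, n: False}
  {x: True, m: True, p: False, n: False}
  {x: True, m: False, p: True, n: False}


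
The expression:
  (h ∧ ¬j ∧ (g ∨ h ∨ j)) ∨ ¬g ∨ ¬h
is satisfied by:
  {h: False, g: False, j: False}
  {j: True, h: False, g: False}
  {g: True, h: False, j: False}
  {j: True, g: True, h: False}
  {h: True, j: False, g: False}
  {j: True, h: True, g: False}
  {g: True, h: True, j: False}


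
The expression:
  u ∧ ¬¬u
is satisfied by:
  {u: True}


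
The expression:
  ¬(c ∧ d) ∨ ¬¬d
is always true.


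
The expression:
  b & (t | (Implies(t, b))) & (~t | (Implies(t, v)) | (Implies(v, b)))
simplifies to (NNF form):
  b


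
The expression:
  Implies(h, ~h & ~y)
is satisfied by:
  {h: False}


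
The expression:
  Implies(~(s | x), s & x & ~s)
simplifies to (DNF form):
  s | x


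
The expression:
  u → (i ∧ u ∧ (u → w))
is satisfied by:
  {w: True, i: True, u: False}
  {w: True, i: False, u: False}
  {i: True, w: False, u: False}
  {w: False, i: False, u: False}
  {w: True, u: True, i: True}


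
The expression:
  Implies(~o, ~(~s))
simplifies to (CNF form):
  o | s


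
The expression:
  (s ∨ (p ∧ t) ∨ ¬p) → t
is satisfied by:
  {t: True, p: True, s: False}
  {t: True, s: False, p: False}
  {t: True, p: True, s: True}
  {t: True, s: True, p: False}
  {p: True, s: False, t: False}


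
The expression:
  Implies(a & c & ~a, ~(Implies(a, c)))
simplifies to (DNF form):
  True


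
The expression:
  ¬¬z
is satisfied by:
  {z: True}


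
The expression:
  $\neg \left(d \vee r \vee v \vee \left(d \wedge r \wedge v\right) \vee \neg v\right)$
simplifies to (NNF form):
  $\text{False}$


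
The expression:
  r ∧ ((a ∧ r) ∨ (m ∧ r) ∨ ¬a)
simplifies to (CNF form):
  r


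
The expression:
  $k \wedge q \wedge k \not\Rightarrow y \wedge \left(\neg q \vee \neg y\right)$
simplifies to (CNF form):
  $k \wedge q \wedge \neg y$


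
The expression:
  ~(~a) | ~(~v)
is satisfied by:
  {a: True, v: True}
  {a: True, v: False}
  {v: True, a: False}


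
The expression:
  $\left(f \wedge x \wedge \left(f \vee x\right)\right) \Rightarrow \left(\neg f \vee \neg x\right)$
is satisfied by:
  {x: False, f: False}
  {f: True, x: False}
  {x: True, f: False}


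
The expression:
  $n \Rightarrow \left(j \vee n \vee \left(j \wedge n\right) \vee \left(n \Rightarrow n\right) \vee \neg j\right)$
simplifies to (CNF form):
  $\text{True}$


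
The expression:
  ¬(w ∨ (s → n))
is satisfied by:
  {s: True, n: False, w: False}


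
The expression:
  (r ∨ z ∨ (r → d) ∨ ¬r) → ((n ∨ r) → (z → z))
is always true.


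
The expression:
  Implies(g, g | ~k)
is always true.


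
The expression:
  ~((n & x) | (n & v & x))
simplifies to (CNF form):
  ~n | ~x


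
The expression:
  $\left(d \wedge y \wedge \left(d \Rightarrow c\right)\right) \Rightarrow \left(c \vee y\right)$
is always true.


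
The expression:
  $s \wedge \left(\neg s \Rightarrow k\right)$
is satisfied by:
  {s: True}


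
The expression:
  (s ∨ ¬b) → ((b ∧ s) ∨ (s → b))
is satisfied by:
  {b: True, s: False}
  {s: False, b: False}
  {s: True, b: True}


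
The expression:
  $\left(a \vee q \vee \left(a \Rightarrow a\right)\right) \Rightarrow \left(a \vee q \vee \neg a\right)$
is always true.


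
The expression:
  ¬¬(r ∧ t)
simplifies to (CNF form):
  r ∧ t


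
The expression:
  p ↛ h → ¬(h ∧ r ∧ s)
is always true.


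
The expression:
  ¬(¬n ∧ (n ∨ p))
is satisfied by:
  {n: True, p: False}
  {p: False, n: False}
  {p: True, n: True}


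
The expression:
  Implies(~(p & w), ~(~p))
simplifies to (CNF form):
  p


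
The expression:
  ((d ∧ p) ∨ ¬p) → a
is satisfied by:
  {a: True, p: True, d: False}
  {a: True, p: False, d: False}
  {a: True, d: True, p: True}
  {a: True, d: True, p: False}
  {p: True, d: False, a: False}


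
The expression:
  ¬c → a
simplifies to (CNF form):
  a ∨ c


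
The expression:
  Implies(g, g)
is always true.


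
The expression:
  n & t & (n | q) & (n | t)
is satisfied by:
  {t: True, n: True}


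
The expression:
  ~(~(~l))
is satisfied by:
  {l: False}


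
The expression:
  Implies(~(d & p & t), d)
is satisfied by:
  {d: True}


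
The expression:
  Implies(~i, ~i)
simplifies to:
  True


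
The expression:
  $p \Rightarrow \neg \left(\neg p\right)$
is always true.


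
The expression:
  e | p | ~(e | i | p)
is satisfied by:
  {e: True, p: True, i: False}
  {e: True, p: False, i: False}
  {p: True, e: False, i: False}
  {e: False, p: False, i: False}
  {i: True, e: True, p: True}
  {i: True, e: True, p: False}
  {i: True, p: True, e: False}


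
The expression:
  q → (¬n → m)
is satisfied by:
  {n: True, m: True, q: False}
  {n: True, q: False, m: False}
  {m: True, q: False, n: False}
  {m: False, q: False, n: False}
  {n: True, m: True, q: True}
  {n: True, q: True, m: False}
  {m: True, q: True, n: False}


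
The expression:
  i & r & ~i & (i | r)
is never true.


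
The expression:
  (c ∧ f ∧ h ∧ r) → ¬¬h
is always true.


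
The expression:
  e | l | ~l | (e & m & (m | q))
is always true.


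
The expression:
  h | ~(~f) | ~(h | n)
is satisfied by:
  {h: True, f: True, n: False}
  {h: True, f: False, n: False}
  {f: True, h: False, n: False}
  {h: False, f: False, n: False}
  {n: True, h: True, f: True}
  {n: True, h: True, f: False}
  {n: True, f: True, h: False}


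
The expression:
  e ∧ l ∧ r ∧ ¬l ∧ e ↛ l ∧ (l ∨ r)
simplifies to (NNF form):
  False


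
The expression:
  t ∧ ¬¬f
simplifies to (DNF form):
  f ∧ t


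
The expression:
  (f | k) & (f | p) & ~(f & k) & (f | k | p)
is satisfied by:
  {f: True, p: True, k: False}
  {f: True, p: False, k: False}
  {k: True, p: True, f: False}


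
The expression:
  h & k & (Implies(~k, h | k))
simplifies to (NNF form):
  h & k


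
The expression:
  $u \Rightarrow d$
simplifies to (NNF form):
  $d \vee \neg u$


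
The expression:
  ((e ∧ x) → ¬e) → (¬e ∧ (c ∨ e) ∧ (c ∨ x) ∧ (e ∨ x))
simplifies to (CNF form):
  x ∧ (c ∨ e)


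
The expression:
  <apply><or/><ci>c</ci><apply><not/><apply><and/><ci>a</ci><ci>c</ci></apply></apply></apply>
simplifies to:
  <true/>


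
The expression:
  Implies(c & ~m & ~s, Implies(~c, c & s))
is always true.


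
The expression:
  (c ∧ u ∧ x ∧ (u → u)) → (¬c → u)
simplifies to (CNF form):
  True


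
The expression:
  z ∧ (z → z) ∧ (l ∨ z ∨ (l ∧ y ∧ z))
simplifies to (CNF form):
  z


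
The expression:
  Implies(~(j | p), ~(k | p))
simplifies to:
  j | p | ~k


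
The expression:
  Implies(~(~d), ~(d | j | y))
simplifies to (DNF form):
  ~d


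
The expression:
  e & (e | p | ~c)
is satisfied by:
  {e: True}


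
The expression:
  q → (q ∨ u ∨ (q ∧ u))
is always true.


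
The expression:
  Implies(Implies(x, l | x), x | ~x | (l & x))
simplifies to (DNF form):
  True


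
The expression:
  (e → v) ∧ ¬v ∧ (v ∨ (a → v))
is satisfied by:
  {v: False, e: False, a: False}


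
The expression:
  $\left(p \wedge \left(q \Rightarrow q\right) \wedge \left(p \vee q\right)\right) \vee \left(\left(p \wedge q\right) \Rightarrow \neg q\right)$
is always true.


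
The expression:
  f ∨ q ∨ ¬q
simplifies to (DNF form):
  True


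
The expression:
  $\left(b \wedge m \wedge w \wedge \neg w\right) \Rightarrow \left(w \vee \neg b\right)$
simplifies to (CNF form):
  $\text{True}$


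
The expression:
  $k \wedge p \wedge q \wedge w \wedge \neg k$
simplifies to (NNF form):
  $\text{False}$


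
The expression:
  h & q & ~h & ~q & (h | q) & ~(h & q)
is never true.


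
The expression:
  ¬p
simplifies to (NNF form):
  ¬p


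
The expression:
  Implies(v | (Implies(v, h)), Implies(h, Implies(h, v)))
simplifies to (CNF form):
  v | ~h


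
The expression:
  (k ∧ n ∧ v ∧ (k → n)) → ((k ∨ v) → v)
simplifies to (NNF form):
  True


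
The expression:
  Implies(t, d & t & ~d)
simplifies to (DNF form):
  ~t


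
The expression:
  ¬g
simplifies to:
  ¬g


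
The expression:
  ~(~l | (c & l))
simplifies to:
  l & ~c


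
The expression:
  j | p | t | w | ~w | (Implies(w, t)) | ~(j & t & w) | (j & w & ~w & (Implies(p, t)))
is always true.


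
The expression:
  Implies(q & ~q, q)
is always true.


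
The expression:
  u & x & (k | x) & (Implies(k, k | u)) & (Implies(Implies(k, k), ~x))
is never true.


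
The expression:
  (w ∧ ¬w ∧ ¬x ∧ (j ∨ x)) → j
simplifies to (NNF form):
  True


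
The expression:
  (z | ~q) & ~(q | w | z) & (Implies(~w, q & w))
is never true.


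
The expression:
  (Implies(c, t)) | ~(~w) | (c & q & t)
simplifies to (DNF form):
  t | w | ~c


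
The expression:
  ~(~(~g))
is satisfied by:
  {g: False}


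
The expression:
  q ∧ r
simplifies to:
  q ∧ r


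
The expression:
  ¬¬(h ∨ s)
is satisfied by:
  {s: True, h: True}
  {s: True, h: False}
  {h: True, s: False}


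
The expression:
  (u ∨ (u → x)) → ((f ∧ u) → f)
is always true.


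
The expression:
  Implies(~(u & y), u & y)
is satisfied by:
  {u: True, y: True}


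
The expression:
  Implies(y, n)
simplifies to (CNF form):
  n | ~y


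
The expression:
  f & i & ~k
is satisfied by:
  {i: True, f: True, k: False}


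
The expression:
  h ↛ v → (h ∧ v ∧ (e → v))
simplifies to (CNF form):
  v ∨ ¬h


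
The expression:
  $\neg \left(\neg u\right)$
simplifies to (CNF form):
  $u$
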